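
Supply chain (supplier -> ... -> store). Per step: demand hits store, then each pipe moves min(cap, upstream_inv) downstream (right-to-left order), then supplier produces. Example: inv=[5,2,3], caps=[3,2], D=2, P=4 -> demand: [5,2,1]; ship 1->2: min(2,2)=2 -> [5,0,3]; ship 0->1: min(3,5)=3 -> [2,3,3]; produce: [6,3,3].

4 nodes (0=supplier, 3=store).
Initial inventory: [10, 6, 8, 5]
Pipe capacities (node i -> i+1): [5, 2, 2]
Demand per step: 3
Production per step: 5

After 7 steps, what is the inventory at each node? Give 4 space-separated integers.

Step 1: demand=3,sold=3 ship[2->3]=2 ship[1->2]=2 ship[0->1]=5 prod=5 -> inv=[10 9 8 4]
Step 2: demand=3,sold=3 ship[2->3]=2 ship[1->2]=2 ship[0->1]=5 prod=5 -> inv=[10 12 8 3]
Step 3: demand=3,sold=3 ship[2->3]=2 ship[1->2]=2 ship[0->1]=5 prod=5 -> inv=[10 15 8 2]
Step 4: demand=3,sold=2 ship[2->3]=2 ship[1->2]=2 ship[0->1]=5 prod=5 -> inv=[10 18 8 2]
Step 5: demand=3,sold=2 ship[2->3]=2 ship[1->2]=2 ship[0->1]=5 prod=5 -> inv=[10 21 8 2]
Step 6: demand=3,sold=2 ship[2->3]=2 ship[1->2]=2 ship[0->1]=5 prod=5 -> inv=[10 24 8 2]
Step 7: demand=3,sold=2 ship[2->3]=2 ship[1->2]=2 ship[0->1]=5 prod=5 -> inv=[10 27 8 2]

10 27 8 2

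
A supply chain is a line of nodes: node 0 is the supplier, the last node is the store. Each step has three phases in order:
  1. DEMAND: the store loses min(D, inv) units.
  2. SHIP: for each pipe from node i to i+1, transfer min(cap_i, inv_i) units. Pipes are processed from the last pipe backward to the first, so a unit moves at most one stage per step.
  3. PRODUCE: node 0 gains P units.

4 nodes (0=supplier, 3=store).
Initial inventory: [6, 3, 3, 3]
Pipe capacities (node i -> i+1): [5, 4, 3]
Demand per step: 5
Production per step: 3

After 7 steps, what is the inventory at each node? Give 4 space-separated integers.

Step 1: demand=5,sold=3 ship[2->3]=3 ship[1->2]=3 ship[0->1]=5 prod=3 -> inv=[4 5 3 3]
Step 2: demand=5,sold=3 ship[2->3]=3 ship[1->2]=4 ship[0->1]=4 prod=3 -> inv=[3 5 4 3]
Step 3: demand=5,sold=3 ship[2->3]=3 ship[1->2]=4 ship[0->1]=3 prod=3 -> inv=[3 4 5 3]
Step 4: demand=5,sold=3 ship[2->3]=3 ship[1->2]=4 ship[0->1]=3 prod=3 -> inv=[3 3 6 3]
Step 5: demand=5,sold=3 ship[2->3]=3 ship[1->2]=3 ship[0->1]=3 prod=3 -> inv=[3 3 6 3]
Step 6: demand=5,sold=3 ship[2->3]=3 ship[1->2]=3 ship[0->1]=3 prod=3 -> inv=[3 3 6 3]
Step 7: demand=5,sold=3 ship[2->3]=3 ship[1->2]=3 ship[0->1]=3 prod=3 -> inv=[3 3 6 3]

3 3 6 3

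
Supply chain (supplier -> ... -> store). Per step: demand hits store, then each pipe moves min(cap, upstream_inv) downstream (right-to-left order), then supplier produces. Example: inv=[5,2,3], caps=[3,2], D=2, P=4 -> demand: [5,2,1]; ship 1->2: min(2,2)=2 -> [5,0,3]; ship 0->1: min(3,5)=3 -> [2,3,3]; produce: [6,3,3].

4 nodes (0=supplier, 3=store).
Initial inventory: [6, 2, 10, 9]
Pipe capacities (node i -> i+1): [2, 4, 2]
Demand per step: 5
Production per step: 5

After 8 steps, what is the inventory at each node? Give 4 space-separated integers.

Step 1: demand=5,sold=5 ship[2->3]=2 ship[1->2]=2 ship[0->1]=2 prod=5 -> inv=[9 2 10 6]
Step 2: demand=5,sold=5 ship[2->3]=2 ship[1->2]=2 ship[0->1]=2 prod=5 -> inv=[12 2 10 3]
Step 3: demand=5,sold=3 ship[2->3]=2 ship[1->2]=2 ship[0->1]=2 prod=5 -> inv=[15 2 10 2]
Step 4: demand=5,sold=2 ship[2->3]=2 ship[1->2]=2 ship[0->1]=2 prod=5 -> inv=[18 2 10 2]
Step 5: demand=5,sold=2 ship[2->3]=2 ship[1->2]=2 ship[0->1]=2 prod=5 -> inv=[21 2 10 2]
Step 6: demand=5,sold=2 ship[2->3]=2 ship[1->2]=2 ship[0->1]=2 prod=5 -> inv=[24 2 10 2]
Step 7: demand=5,sold=2 ship[2->3]=2 ship[1->2]=2 ship[0->1]=2 prod=5 -> inv=[27 2 10 2]
Step 8: demand=5,sold=2 ship[2->3]=2 ship[1->2]=2 ship[0->1]=2 prod=5 -> inv=[30 2 10 2]

30 2 10 2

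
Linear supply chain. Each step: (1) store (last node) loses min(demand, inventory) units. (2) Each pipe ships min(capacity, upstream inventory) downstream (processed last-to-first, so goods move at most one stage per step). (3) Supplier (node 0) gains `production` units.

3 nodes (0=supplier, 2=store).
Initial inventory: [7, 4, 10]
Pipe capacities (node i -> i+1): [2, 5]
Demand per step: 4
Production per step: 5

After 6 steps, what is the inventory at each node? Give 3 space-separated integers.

Step 1: demand=4,sold=4 ship[1->2]=4 ship[0->1]=2 prod=5 -> inv=[10 2 10]
Step 2: demand=4,sold=4 ship[1->2]=2 ship[0->1]=2 prod=5 -> inv=[13 2 8]
Step 3: demand=4,sold=4 ship[1->2]=2 ship[0->1]=2 prod=5 -> inv=[16 2 6]
Step 4: demand=4,sold=4 ship[1->2]=2 ship[0->1]=2 prod=5 -> inv=[19 2 4]
Step 5: demand=4,sold=4 ship[1->2]=2 ship[0->1]=2 prod=5 -> inv=[22 2 2]
Step 6: demand=4,sold=2 ship[1->2]=2 ship[0->1]=2 prod=5 -> inv=[25 2 2]

25 2 2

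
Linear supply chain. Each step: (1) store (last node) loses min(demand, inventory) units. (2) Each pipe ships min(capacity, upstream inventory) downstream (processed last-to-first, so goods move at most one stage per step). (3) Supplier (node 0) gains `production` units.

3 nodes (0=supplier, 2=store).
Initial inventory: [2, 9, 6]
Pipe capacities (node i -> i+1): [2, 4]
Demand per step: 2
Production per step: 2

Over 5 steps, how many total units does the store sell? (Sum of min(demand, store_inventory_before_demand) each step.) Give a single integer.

Step 1: sold=2 (running total=2) -> [2 7 8]
Step 2: sold=2 (running total=4) -> [2 5 10]
Step 3: sold=2 (running total=6) -> [2 3 12]
Step 4: sold=2 (running total=8) -> [2 2 13]
Step 5: sold=2 (running total=10) -> [2 2 13]

Answer: 10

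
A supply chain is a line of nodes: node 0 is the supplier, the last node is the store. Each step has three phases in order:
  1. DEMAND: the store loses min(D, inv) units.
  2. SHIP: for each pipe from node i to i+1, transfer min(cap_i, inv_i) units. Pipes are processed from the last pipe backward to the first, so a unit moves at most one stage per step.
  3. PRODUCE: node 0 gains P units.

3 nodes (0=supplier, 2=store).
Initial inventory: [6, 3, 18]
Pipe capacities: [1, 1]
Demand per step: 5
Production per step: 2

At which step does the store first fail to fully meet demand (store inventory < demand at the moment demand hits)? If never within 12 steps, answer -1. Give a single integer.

Step 1: demand=5,sold=5 ship[1->2]=1 ship[0->1]=1 prod=2 -> [7 3 14]
Step 2: demand=5,sold=5 ship[1->2]=1 ship[0->1]=1 prod=2 -> [8 3 10]
Step 3: demand=5,sold=5 ship[1->2]=1 ship[0->1]=1 prod=2 -> [9 3 6]
Step 4: demand=5,sold=5 ship[1->2]=1 ship[0->1]=1 prod=2 -> [10 3 2]
Step 5: demand=5,sold=2 ship[1->2]=1 ship[0->1]=1 prod=2 -> [11 3 1]
Step 6: demand=5,sold=1 ship[1->2]=1 ship[0->1]=1 prod=2 -> [12 3 1]
Step 7: demand=5,sold=1 ship[1->2]=1 ship[0->1]=1 prod=2 -> [13 3 1]
Step 8: demand=5,sold=1 ship[1->2]=1 ship[0->1]=1 prod=2 -> [14 3 1]
Step 9: demand=5,sold=1 ship[1->2]=1 ship[0->1]=1 prod=2 -> [15 3 1]
Step 10: demand=5,sold=1 ship[1->2]=1 ship[0->1]=1 prod=2 -> [16 3 1]
Step 11: demand=5,sold=1 ship[1->2]=1 ship[0->1]=1 prod=2 -> [17 3 1]
Step 12: demand=5,sold=1 ship[1->2]=1 ship[0->1]=1 prod=2 -> [18 3 1]
First stockout at step 5

5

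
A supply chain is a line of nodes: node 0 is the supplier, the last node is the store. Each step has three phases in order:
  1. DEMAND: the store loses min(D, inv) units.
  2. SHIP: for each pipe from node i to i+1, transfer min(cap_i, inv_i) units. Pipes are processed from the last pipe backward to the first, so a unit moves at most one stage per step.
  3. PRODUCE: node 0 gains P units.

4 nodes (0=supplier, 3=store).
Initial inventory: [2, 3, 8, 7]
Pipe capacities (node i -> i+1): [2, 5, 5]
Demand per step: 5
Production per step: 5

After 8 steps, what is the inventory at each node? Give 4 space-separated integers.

Step 1: demand=5,sold=5 ship[2->3]=5 ship[1->2]=3 ship[0->1]=2 prod=5 -> inv=[5 2 6 7]
Step 2: demand=5,sold=5 ship[2->3]=5 ship[1->2]=2 ship[0->1]=2 prod=5 -> inv=[8 2 3 7]
Step 3: demand=5,sold=5 ship[2->3]=3 ship[1->2]=2 ship[0->1]=2 prod=5 -> inv=[11 2 2 5]
Step 4: demand=5,sold=5 ship[2->3]=2 ship[1->2]=2 ship[0->1]=2 prod=5 -> inv=[14 2 2 2]
Step 5: demand=5,sold=2 ship[2->3]=2 ship[1->2]=2 ship[0->1]=2 prod=5 -> inv=[17 2 2 2]
Step 6: demand=5,sold=2 ship[2->3]=2 ship[1->2]=2 ship[0->1]=2 prod=5 -> inv=[20 2 2 2]
Step 7: demand=5,sold=2 ship[2->3]=2 ship[1->2]=2 ship[0->1]=2 prod=5 -> inv=[23 2 2 2]
Step 8: demand=5,sold=2 ship[2->3]=2 ship[1->2]=2 ship[0->1]=2 prod=5 -> inv=[26 2 2 2]

26 2 2 2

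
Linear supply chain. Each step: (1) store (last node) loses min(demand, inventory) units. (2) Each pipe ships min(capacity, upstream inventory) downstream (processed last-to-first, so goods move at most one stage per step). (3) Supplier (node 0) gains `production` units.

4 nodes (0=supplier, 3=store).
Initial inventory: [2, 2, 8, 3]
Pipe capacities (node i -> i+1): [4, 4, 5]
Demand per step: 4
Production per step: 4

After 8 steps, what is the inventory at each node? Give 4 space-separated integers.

Step 1: demand=4,sold=3 ship[2->3]=5 ship[1->2]=2 ship[0->1]=2 prod=4 -> inv=[4 2 5 5]
Step 2: demand=4,sold=4 ship[2->3]=5 ship[1->2]=2 ship[0->1]=4 prod=4 -> inv=[4 4 2 6]
Step 3: demand=4,sold=4 ship[2->3]=2 ship[1->2]=4 ship[0->1]=4 prod=4 -> inv=[4 4 4 4]
Step 4: demand=4,sold=4 ship[2->3]=4 ship[1->2]=4 ship[0->1]=4 prod=4 -> inv=[4 4 4 4]
Step 5: demand=4,sold=4 ship[2->3]=4 ship[1->2]=4 ship[0->1]=4 prod=4 -> inv=[4 4 4 4]
Step 6: demand=4,sold=4 ship[2->3]=4 ship[1->2]=4 ship[0->1]=4 prod=4 -> inv=[4 4 4 4]
Step 7: demand=4,sold=4 ship[2->3]=4 ship[1->2]=4 ship[0->1]=4 prod=4 -> inv=[4 4 4 4]
Step 8: demand=4,sold=4 ship[2->3]=4 ship[1->2]=4 ship[0->1]=4 prod=4 -> inv=[4 4 4 4]

4 4 4 4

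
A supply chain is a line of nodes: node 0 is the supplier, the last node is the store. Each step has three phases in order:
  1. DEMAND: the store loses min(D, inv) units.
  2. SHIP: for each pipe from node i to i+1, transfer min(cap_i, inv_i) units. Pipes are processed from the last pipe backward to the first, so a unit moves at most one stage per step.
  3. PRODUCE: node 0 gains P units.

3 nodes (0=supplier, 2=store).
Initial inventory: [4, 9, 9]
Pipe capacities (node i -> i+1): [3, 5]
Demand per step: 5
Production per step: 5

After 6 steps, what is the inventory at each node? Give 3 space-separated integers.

Step 1: demand=5,sold=5 ship[1->2]=5 ship[0->1]=3 prod=5 -> inv=[6 7 9]
Step 2: demand=5,sold=5 ship[1->2]=5 ship[0->1]=3 prod=5 -> inv=[8 5 9]
Step 3: demand=5,sold=5 ship[1->2]=5 ship[0->1]=3 prod=5 -> inv=[10 3 9]
Step 4: demand=5,sold=5 ship[1->2]=3 ship[0->1]=3 prod=5 -> inv=[12 3 7]
Step 5: demand=5,sold=5 ship[1->2]=3 ship[0->1]=3 prod=5 -> inv=[14 3 5]
Step 6: demand=5,sold=5 ship[1->2]=3 ship[0->1]=3 prod=5 -> inv=[16 3 3]

16 3 3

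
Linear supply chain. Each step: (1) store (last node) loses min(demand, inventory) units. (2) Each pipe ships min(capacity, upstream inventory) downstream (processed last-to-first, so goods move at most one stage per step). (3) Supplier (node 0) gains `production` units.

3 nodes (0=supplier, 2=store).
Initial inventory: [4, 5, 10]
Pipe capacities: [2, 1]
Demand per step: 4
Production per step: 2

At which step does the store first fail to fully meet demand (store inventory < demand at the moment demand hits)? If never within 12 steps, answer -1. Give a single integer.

Step 1: demand=4,sold=4 ship[1->2]=1 ship[0->1]=2 prod=2 -> [4 6 7]
Step 2: demand=4,sold=4 ship[1->2]=1 ship[0->1]=2 prod=2 -> [4 7 4]
Step 3: demand=4,sold=4 ship[1->2]=1 ship[0->1]=2 prod=2 -> [4 8 1]
Step 4: demand=4,sold=1 ship[1->2]=1 ship[0->1]=2 prod=2 -> [4 9 1]
Step 5: demand=4,sold=1 ship[1->2]=1 ship[0->1]=2 prod=2 -> [4 10 1]
Step 6: demand=4,sold=1 ship[1->2]=1 ship[0->1]=2 prod=2 -> [4 11 1]
Step 7: demand=4,sold=1 ship[1->2]=1 ship[0->1]=2 prod=2 -> [4 12 1]
Step 8: demand=4,sold=1 ship[1->2]=1 ship[0->1]=2 prod=2 -> [4 13 1]
Step 9: demand=4,sold=1 ship[1->2]=1 ship[0->1]=2 prod=2 -> [4 14 1]
Step 10: demand=4,sold=1 ship[1->2]=1 ship[0->1]=2 prod=2 -> [4 15 1]
Step 11: demand=4,sold=1 ship[1->2]=1 ship[0->1]=2 prod=2 -> [4 16 1]
Step 12: demand=4,sold=1 ship[1->2]=1 ship[0->1]=2 prod=2 -> [4 17 1]
First stockout at step 4

4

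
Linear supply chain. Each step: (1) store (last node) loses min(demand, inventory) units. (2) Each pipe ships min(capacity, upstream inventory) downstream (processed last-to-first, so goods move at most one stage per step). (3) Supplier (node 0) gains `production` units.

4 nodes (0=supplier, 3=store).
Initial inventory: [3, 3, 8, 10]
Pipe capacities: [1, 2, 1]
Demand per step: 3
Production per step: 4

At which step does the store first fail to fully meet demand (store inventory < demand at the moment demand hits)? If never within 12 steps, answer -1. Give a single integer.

Step 1: demand=3,sold=3 ship[2->3]=1 ship[1->2]=2 ship[0->1]=1 prod=4 -> [6 2 9 8]
Step 2: demand=3,sold=3 ship[2->3]=1 ship[1->2]=2 ship[0->1]=1 prod=4 -> [9 1 10 6]
Step 3: demand=3,sold=3 ship[2->3]=1 ship[1->2]=1 ship[0->1]=1 prod=4 -> [12 1 10 4]
Step 4: demand=3,sold=3 ship[2->3]=1 ship[1->2]=1 ship[0->1]=1 prod=4 -> [15 1 10 2]
Step 5: demand=3,sold=2 ship[2->3]=1 ship[1->2]=1 ship[0->1]=1 prod=4 -> [18 1 10 1]
Step 6: demand=3,sold=1 ship[2->3]=1 ship[1->2]=1 ship[0->1]=1 prod=4 -> [21 1 10 1]
Step 7: demand=3,sold=1 ship[2->3]=1 ship[1->2]=1 ship[0->1]=1 prod=4 -> [24 1 10 1]
Step 8: demand=3,sold=1 ship[2->3]=1 ship[1->2]=1 ship[0->1]=1 prod=4 -> [27 1 10 1]
Step 9: demand=3,sold=1 ship[2->3]=1 ship[1->2]=1 ship[0->1]=1 prod=4 -> [30 1 10 1]
Step 10: demand=3,sold=1 ship[2->3]=1 ship[1->2]=1 ship[0->1]=1 prod=4 -> [33 1 10 1]
Step 11: demand=3,sold=1 ship[2->3]=1 ship[1->2]=1 ship[0->1]=1 prod=4 -> [36 1 10 1]
Step 12: demand=3,sold=1 ship[2->3]=1 ship[1->2]=1 ship[0->1]=1 prod=4 -> [39 1 10 1]
First stockout at step 5

5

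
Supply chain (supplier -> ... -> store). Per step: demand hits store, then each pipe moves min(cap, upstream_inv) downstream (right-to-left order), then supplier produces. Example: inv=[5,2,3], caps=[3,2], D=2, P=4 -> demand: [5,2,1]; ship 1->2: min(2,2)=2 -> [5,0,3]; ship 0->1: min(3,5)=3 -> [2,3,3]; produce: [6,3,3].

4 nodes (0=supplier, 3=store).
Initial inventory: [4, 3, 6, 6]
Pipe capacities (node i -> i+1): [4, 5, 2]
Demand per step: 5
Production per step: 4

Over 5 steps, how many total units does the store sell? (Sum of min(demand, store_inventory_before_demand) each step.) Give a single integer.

Answer: 14

Derivation:
Step 1: sold=5 (running total=5) -> [4 4 7 3]
Step 2: sold=3 (running total=8) -> [4 4 9 2]
Step 3: sold=2 (running total=10) -> [4 4 11 2]
Step 4: sold=2 (running total=12) -> [4 4 13 2]
Step 5: sold=2 (running total=14) -> [4 4 15 2]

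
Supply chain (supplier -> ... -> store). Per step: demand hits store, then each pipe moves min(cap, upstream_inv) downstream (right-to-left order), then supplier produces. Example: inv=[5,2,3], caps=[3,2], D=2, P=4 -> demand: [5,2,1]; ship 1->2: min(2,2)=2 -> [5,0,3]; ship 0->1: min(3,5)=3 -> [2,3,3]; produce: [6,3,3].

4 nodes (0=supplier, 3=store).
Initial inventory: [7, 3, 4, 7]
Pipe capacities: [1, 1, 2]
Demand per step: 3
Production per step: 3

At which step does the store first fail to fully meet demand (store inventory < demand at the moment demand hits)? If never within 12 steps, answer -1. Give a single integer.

Step 1: demand=3,sold=3 ship[2->3]=2 ship[1->2]=1 ship[0->1]=1 prod=3 -> [9 3 3 6]
Step 2: demand=3,sold=3 ship[2->3]=2 ship[1->2]=1 ship[0->1]=1 prod=3 -> [11 3 2 5]
Step 3: demand=3,sold=3 ship[2->3]=2 ship[1->2]=1 ship[0->1]=1 prod=3 -> [13 3 1 4]
Step 4: demand=3,sold=3 ship[2->3]=1 ship[1->2]=1 ship[0->1]=1 prod=3 -> [15 3 1 2]
Step 5: demand=3,sold=2 ship[2->3]=1 ship[1->2]=1 ship[0->1]=1 prod=3 -> [17 3 1 1]
Step 6: demand=3,sold=1 ship[2->3]=1 ship[1->2]=1 ship[0->1]=1 prod=3 -> [19 3 1 1]
Step 7: demand=3,sold=1 ship[2->3]=1 ship[1->2]=1 ship[0->1]=1 prod=3 -> [21 3 1 1]
Step 8: demand=3,sold=1 ship[2->3]=1 ship[1->2]=1 ship[0->1]=1 prod=3 -> [23 3 1 1]
Step 9: demand=3,sold=1 ship[2->3]=1 ship[1->2]=1 ship[0->1]=1 prod=3 -> [25 3 1 1]
Step 10: demand=3,sold=1 ship[2->3]=1 ship[1->2]=1 ship[0->1]=1 prod=3 -> [27 3 1 1]
Step 11: demand=3,sold=1 ship[2->3]=1 ship[1->2]=1 ship[0->1]=1 prod=3 -> [29 3 1 1]
Step 12: demand=3,sold=1 ship[2->3]=1 ship[1->2]=1 ship[0->1]=1 prod=3 -> [31 3 1 1]
First stockout at step 5

5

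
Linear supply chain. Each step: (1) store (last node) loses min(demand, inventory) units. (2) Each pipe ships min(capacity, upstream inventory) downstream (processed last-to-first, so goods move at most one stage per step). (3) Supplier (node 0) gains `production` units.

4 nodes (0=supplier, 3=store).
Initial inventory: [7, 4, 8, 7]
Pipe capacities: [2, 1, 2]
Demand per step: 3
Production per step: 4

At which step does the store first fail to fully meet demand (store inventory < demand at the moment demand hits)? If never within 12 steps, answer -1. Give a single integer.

Step 1: demand=3,sold=3 ship[2->3]=2 ship[1->2]=1 ship[0->1]=2 prod=4 -> [9 5 7 6]
Step 2: demand=3,sold=3 ship[2->3]=2 ship[1->2]=1 ship[0->1]=2 prod=4 -> [11 6 6 5]
Step 3: demand=3,sold=3 ship[2->3]=2 ship[1->2]=1 ship[0->1]=2 prod=4 -> [13 7 5 4]
Step 4: demand=3,sold=3 ship[2->3]=2 ship[1->2]=1 ship[0->1]=2 prod=4 -> [15 8 4 3]
Step 5: demand=3,sold=3 ship[2->3]=2 ship[1->2]=1 ship[0->1]=2 prod=4 -> [17 9 3 2]
Step 6: demand=3,sold=2 ship[2->3]=2 ship[1->2]=1 ship[0->1]=2 prod=4 -> [19 10 2 2]
Step 7: demand=3,sold=2 ship[2->3]=2 ship[1->2]=1 ship[0->1]=2 prod=4 -> [21 11 1 2]
Step 8: demand=3,sold=2 ship[2->3]=1 ship[1->2]=1 ship[0->1]=2 prod=4 -> [23 12 1 1]
Step 9: demand=3,sold=1 ship[2->3]=1 ship[1->2]=1 ship[0->1]=2 prod=4 -> [25 13 1 1]
Step 10: demand=3,sold=1 ship[2->3]=1 ship[1->2]=1 ship[0->1]=2 prod=4 -> [27 14 1 1]
Step 11: demand=3,sold=1 ship[2->3]=1 ship[1->2]=1 ship[0->1]=2 prod=4 -> [29 15 1 1]
Step 12: demand=3,sold=1 ship[2->3]=1 ship[1->2]=1 ship[0->1]=2 prod=4 -> [31 16 1 1]
First stockout at step 6

6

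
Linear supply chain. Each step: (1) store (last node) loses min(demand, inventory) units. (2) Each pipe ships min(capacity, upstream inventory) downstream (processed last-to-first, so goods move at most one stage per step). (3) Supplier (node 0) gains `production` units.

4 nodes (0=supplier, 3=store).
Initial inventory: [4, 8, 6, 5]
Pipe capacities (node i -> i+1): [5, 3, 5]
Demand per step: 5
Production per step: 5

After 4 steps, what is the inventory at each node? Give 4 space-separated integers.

Step 1: demand=5,sold=5 ship[2->3]=5 ship[1->2]=3 ship[0->1]=4 prod=5 -> inv=[5 9 4 5]
Step 2: demand=5,sold=5 ship[2->3]=4 ship[1->2]=3 ship[0->1]=5 prod=5 -> inv=[5 11 3 4]
Step 3: demand=5,sold=4 ship[2->3]=3 ship[1->2]=3 ship[0->1]=5 prod=5 -> inv=[5 13 3 3]
Step 4: demand=5,sold=3 ship[2->3]=3 ship[1->2]=3 ship[0->1]=5 prod=5 -> inv=[5 15 3 3]

5 15 3 3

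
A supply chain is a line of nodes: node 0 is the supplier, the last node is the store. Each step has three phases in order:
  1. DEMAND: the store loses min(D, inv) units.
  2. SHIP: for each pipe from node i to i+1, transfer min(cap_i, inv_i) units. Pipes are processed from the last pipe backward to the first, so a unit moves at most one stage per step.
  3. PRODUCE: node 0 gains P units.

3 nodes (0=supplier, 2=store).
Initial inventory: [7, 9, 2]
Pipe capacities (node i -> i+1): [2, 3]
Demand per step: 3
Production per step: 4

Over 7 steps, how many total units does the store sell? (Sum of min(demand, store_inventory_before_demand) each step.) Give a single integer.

Step 1: sold=2 (running total=2) -> [9 8 3]
Step 2: sold=3 (running total=5) -> [11 7 3]
Step 3: sold=3 (running total=8) -> [13 6 3]
Step 4: sold=3 (running total=11) -> [15 5 3]
Step 5: sold=3 (running total=14) -> [17 4 3]
Step 6: sold=3 (running total=17) -> [19 3 3]
Step 7: sold=3 (running total=20) -> [21 2 3]

Answer: 20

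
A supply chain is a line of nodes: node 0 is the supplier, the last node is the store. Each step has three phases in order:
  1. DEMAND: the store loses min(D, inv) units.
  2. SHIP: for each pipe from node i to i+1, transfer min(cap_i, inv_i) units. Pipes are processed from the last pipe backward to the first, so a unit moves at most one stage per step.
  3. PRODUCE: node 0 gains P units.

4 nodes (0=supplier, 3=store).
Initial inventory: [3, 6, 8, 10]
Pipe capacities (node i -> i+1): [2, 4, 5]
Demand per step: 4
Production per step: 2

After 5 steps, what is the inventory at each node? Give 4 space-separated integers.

Step 1: demand=4,sold=4 ship[2->3]=5 ship[1->2]=4 ship[0->1]=2 prod=2 -> inv=[3 4 7 11]
Step 2: demand=4,sold=4 ship[2->3]=5 ship[1->2]=4 ship[0->1]=2 prod=2 -> inv=[3 2 6 12]
Step 3: demand=4,sold=4 ship[2->3]=5 ship[1->2]=2 ship[0->1]=2 prod=2 -> inv=[3 2 3 13]
Step 4: demand=4,sold=4 ship[2->3]=3 ship[1->2]=2 ship[0->1]=2 prod=2 -> inv=[3 2 2 12]
Step 5: demand=4,sold=4 ship[2->3]=2 ship[1->2]=2 ship[0->1]=2 prod=2 -> inv=[3 2 2 10]

3 2 2 10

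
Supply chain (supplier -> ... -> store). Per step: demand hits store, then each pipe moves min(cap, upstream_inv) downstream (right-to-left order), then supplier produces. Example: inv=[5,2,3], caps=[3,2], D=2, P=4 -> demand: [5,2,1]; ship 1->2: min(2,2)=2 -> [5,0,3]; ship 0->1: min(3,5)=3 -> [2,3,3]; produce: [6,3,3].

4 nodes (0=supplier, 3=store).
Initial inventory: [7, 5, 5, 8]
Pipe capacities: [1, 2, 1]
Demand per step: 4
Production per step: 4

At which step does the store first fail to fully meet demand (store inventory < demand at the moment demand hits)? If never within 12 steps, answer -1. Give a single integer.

Step 1: demand=4,sold=4 ship[2->3]=1 ship[1->2]=2 ship[0->1]=1 prod=4 -> [10 4 6 5]
Step 2: demand=4,sold=4 ship[2->3]=1 ship[1->2]=2 ship[0->1]=1 prod=4 -> [13 3 7 2]
Step 3: demand=4,sold=2 ship[2->3]=1 ship[1->2]=2 ship[0->1]=1 prod=4 -> [16 2 8 1]
Step 4: demand=4,sold=1 ship[2->3]=1 ship[1->2]=2 ship[0->1]=1 prod=4 -> [19 1 9 1]
Step 5: demand=4,sold=1 ship[2->3]=1 ship[1->2]=1 ship[0->1]=1 prod=4 -> [22 1 9 1]
Step 6: demand=4,sold=1 ship[2->3]=1 ship[1->2]=1 ship[0->1]=1 prod=4 -> [25 1 9 1]
Step 7: demand=4,sold=1 ship[2->3]=1 ship[1->2]=1 ship[0->1]=1 prod=4 -> [28 1 9 1]
Step 8: demand=4,sold=1 ship[2->3]=1 ship[1->2]=1 ship[0->1]=1 prod=4 -> [31 1 9 1]
Step 9: demand=4,sold=1 ship[2->3]=1 ship[1->2]=1 ship[0->1]=1 prod=4 -> [34 1 9 1]
Step 10: demand=4,sold=1 ship[2->3]=1 ship[1->2]=1 ship[0->1]=1 prod=4 -> [37 1 9 1]
Step 11: demand=4,sold=1 ship[2->3]=1 ship[1->2]=1 ship[0->1]=1 prod=4 -> [40 1 9 1]
Step 12: demand=4,sold=1 ship[2->3]=1 ship[1->2]=1 ship[0->1]=1 prod=4 -> [43 1 9 1]
First stockout at step 3

3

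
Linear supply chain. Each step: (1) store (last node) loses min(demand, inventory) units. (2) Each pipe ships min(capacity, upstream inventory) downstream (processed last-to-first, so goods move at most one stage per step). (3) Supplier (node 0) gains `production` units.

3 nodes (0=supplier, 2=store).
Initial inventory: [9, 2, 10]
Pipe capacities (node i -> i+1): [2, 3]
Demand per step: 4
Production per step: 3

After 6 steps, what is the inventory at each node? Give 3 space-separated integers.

Step 1: demand=4,sold=4 ship[1->2]=2 ship[0->1]=2 prod=3 -> inv=[10 2 8]
Step 2: demand=4,sold=4 ship[1->2]=2 ship[0->1]=2 prod=3 -> inv=[11 2 6]
Step 3: demand=4,sold=4 ship[1->2]=2 ship[0->1]=2 prod=3 -> inv=[12 2 4]
Step 4: demand=4,sold=4 ship[1->2]=2 ship[0->1]=2 prod=3 -> inv=[13 2 2]
Step 5: demand=4,sold=2 ship[1->2]=2 ship[0->1]=2 prod=3 -> inv=[14 2 2]
Step 6: demand=4,sold=2 ship[1->2]=2 ship[0->1]=2 prod=3 -> inv=[15 2 2]

15 2 2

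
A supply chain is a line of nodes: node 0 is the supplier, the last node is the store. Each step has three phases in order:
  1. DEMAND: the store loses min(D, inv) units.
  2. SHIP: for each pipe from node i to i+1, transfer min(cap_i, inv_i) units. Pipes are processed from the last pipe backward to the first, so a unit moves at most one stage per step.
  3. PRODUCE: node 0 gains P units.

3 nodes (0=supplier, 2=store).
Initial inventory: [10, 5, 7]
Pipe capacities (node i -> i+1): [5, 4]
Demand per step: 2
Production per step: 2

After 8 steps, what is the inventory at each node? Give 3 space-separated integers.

Step 1: demand=2,sold=2 ship[1->2]=4 ship[0->1]=5 prod=2 -> inv=[7 6 9]
Step 2: demand=2,sold=2 ship[1->2]=4 ship[0->1]=5 prod=2 -> inv=[4 7 11]
Step 3: demand=2,sold=2 ship[1->2]=4 ship[0->1]=4 prod=2 -> inv=[2 7 13]
Step 4: demand=2,sold=2 ship[1->2]=4 ship[0->1]=2 prod=2 -> inv=[2 5 15]
Step 5: demand=2,sold=2 ship[1->2]=4 ship[0->1]=2 prod=2 -> inv=[2 3 17]
Step 6: demand=2,sold=2 ship[1->2]=3 ship[0->1]=2 prod=2 -> inv=[2 2 18]
Step 7: demand=2,sold=2 ship[1->2]=2 ship[0->1]=2 prod=2 -> inv=[2 2 18]
Step 8: demand=2,sold=2 ship[1->2]=2 ship[0->1]=2 prod=2 -> inv=[2 2 18]

2 2 18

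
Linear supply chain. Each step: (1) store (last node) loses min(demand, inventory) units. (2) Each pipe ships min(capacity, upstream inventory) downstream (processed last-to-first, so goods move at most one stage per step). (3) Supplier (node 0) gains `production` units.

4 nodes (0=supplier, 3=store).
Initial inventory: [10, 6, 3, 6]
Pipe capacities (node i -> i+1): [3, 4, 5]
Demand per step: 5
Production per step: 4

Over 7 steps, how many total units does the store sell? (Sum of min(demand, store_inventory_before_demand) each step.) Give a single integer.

Step 1: sold=5 (running total=5) -> [11 5 4 4]
Step 2: sold=4 (running total=9) -> [12 4 4 4]
Step 3: sold=4 (running total=13) -> [13 3 4 4]
Step 4: sold=4 (running total=17) -> [14 3 3 4]
Step 5: sold=4 (running total=21) -> [15 3 3 3]
Step 6: sold=3 (running total=24) -> [16 3 3 3]
Step 7: sold=3 (running total=27) -> [17 3 3 3]

Answer: 27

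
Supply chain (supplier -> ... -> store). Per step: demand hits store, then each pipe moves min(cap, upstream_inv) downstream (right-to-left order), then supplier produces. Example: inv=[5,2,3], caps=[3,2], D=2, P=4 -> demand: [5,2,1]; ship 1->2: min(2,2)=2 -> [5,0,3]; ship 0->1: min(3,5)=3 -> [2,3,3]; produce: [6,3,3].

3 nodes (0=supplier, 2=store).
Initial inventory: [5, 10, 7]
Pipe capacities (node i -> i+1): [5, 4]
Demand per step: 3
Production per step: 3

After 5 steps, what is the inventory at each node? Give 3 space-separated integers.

Step 1: demand=3,sold=3 ship[1->2]=4 ship[0->1]=5 prod=3 -> inv=[3 11 8]
Step 2: demand=3,sold=3 ship[1->2]=4 ship[0->1]=3 prod=3 -> inv=[3 10 9]
Step 3: demand=3,sold=3 ship[1->2]=4 ship[0->1]=3 prod=3 -> inv=[3 9 10]
Step 4: demand=3,sold=3 ship[1->2]=4 ship[0->1]=3 prod=3 -> inv=[3 8 11]
Step 5: demand=3,sold=3 ship[1->2]=4 ship[0->1]=3 prod=3 -> inv=[3 7 12]

3 7 12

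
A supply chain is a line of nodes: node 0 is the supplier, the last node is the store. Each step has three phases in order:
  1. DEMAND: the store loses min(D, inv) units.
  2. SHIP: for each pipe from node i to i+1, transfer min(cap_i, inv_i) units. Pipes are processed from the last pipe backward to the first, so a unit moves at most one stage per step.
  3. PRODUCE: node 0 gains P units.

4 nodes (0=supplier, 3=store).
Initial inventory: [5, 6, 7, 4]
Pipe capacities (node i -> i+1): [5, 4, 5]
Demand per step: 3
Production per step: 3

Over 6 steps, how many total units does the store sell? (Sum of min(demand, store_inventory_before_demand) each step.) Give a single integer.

Step 1: sold=3 (running total=3) -> [3 7 6 6]
Step 2: sold=3 (running total=6) -> [3 6 5 8]
Step 3: sold=3 (running total=9) -> [3 5 4 10]
Step 4: sold=3 (running total=12) -> [3 4 4 11]
Step 5: sold=3 (running total=15) -> [3 3 4 12]
Step 6: sold=3 (running total=18) -> [3 3 3 13]

Answer: 18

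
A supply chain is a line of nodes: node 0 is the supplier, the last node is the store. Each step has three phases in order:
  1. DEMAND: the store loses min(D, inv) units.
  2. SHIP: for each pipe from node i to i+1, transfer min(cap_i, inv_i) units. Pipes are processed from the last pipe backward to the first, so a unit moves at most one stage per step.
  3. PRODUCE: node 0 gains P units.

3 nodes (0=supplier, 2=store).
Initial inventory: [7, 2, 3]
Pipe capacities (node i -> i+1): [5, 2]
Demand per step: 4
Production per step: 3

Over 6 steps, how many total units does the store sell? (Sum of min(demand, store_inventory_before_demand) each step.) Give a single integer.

Step 1: sold=3 (running total=3) -> [5 5 2]
Step 2: sold=2 (running total=5) -> [3 8 2]
Step 3: sold=2 (running total=7) -> [3 9 2]
Step 4: sold=2 (running total=9) -> [3 10 2]
Step 5: sold=2 (running total=11) -> [3 11 2]
Step 6: sold=2 (running total=13) -> [3 12 2]

Answer: 13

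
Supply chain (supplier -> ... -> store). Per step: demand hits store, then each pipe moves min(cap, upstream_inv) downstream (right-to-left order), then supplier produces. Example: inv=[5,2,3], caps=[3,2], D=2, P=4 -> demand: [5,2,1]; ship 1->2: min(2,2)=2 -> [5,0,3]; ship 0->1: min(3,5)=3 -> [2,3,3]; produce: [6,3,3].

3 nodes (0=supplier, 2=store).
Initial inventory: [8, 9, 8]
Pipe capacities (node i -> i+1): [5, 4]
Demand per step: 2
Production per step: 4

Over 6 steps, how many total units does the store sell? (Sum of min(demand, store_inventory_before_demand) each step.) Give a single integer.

Answer: 12

Derivation:
Step 1: sold=2 (running total=2) -> [7 10 10]
Step 2: sold=2 (running total=4) -> [6 11 12]
Step 3: sold=2 (running total=6) -> [5 12 14]
Step 4: sold=2 (running total=8) -> [4 13 16]
Step 5: sold=2 (running total=10) -> [4 13 18]
Step 6: sold=2 (running total=12) -> [4 13 20]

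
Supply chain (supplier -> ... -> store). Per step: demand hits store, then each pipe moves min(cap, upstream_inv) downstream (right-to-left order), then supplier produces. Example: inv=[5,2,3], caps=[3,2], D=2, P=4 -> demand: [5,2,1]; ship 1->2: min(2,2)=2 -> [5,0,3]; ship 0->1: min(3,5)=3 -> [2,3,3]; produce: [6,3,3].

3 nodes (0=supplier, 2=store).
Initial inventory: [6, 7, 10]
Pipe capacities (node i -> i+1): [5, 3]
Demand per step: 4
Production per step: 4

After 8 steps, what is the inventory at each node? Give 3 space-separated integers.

Step 1: demand=4,sold=4 ship[1->2]=3 ship[0->1]=5 prod=4 -> inv=[5 9 9]
Step 2: demand=4,sold=4 ship[1->2]=3 ship[0->1]=5 prod=4 -> inv=[4 11 8]
Step 3: demand=4,sold=4 ship[1->2]=3 ship[0->1]=4 prod=4 -> inv=[4 12 7]
Step 4: demand=4,sold=4 ship[1->2]=3 ship[0->1]=4 prod=4 -> inv=[4 13 6]
Step 5: demand=4,sold=4 ship[1->2]=3 ship[0->1]=4 prod=4 -> inv=[4 14 5]
Step 6: demand=4,sold=4 ship[1->2]=3 ship[0->1]=4 prod=4 -> inv=[4 15 4]
Step 7: demand=4,sold=4 ship[1->2]=3 ship[0->1]=4 prod=4 -> inv=[4 16 3]
Step 8: demand=4,sold=3 ship[1->2]=3 ship[0->1]=4 prod=4 -> inv=[4 17 3]

4 17 3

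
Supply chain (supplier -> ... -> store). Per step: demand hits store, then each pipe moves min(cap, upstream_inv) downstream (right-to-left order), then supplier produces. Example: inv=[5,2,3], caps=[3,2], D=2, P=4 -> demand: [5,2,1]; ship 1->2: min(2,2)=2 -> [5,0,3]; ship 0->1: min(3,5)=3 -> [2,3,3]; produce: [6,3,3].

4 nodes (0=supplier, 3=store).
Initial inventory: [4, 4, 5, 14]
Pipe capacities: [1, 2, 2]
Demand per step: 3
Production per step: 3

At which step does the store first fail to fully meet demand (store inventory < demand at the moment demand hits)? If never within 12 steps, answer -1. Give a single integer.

Step 1: demand=3,sold=3 ship[2->3]=2 ship[1->2]=2 ship[0->1]=1 prod=3 -> [6 3 5 13]
Step 2: demand=3,sold=3 ship[2->3]=2 ship[1->2]=2 ship[0->1]=1 prod=3 -> [8 2 5 12]
Step 3: demand=3,sold=3 ship[2->3]=2 ship[1->2]=2 ship[0->1]=1 prod=3 -> [10 1 5 11]
Step 4: demand=3,sold=3 ship[2->3]=2 ship[1->2]=1 ship[0->1]=1 prod=3 -> [12 1 4 10]
Step 5: demand=3,sold=3 ship[2->3]=2 ship[1->2]=1 ship[0->1]=1 prod=3 -> [14 1 3 9]
Step 6: demand=3,sold=3 ship[2->3]=2 ship[1->2]=1 ship[0->1]=1 prod=3 -> [16 1 2 8]
Step 7: demand=3,sold=3 ship[2->3]=2 ship[1->2]=1 ship[0->1]=1 prod=3 -> [18 1 1 7]
Step 8: demand=3,sold=3 ship[2->3]=1 ship[1->2]=1 ship[0->1]=1 prod=3 -> [20 1 1 5]
Step 9: demand=3,sold=3 ship[2->3]=1 ship[1->2]=1 ship[0->1]=1 prod=3 -> [22 1 1 3]
Step 10: demand=3,sold=3 ship[2->3]=1 ship[1->2]=1 ship[0->1]=1 prod=3 -> [24 1 1 1]
Step 11: demand=3,sold=1 ship[2->3]=1 ship[1->2]=1 ship[0->1]=1 prod=3 -> [26 1 1 1]
Step 12: demand=3,sold=1 ship[2->3]=1 ship[1->2]=1 ship[0->1]=1 prod=3 -> [28 1 1 1]
First stockout at step 11

11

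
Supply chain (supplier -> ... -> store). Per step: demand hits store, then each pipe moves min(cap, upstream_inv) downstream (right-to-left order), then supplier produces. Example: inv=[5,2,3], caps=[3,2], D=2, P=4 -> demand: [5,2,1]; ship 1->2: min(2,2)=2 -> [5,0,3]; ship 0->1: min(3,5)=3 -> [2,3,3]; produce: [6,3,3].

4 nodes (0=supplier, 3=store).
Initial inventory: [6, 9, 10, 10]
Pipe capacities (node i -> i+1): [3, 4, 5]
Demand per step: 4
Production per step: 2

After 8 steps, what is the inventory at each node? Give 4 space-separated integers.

Step 1: demand=4,sold=4 ship[2->3]=5 ship[1->2]=4 ship[0->1]=3 prod=2 -> inv=[5 8 9 11]
Step 2: demand=4,sold=4 ship[2->3]=5 ship[1->2]=4 ship[0->1]=3 prod=2 -> inv=[4 7 8 12]
Step 3: demand=4,sold=4 ship[2->3]=5 ship[1->2]=4 ship[0->1]=3 prod=2 -> inv=[3 6 7 13]
Step 4: demand=4,sold=4 ship[2->3]=5 ship[1->2]=4 ship[0->1]=3 prod=2 -> inv=[2 5 6 14]
Step 5: demand=4,sold=4 ship[2->3]=5 ship[1->2]=4 ship[0->1]=2 prod=2 -> inv=[2 3 5 15]
Step 6: demand=4,sold=4 ship[2->3]=5 ship[1->2]=3 ship[0->1]=2 prod=2 -> inv=[2 2 3 16]
Step 7: demand=4,sold=4 ship[2->3]=3 ship[1->2]=2 ship[0->1]=2 prod=2 -> inv=[2 2 2 15]
Step 8: demand=4,sold=4 ship[2->3]=2 ship[1->2]=2 ship[0->1]=2 prod=2 -> inv=[2 2 2 13]

2 2 2 13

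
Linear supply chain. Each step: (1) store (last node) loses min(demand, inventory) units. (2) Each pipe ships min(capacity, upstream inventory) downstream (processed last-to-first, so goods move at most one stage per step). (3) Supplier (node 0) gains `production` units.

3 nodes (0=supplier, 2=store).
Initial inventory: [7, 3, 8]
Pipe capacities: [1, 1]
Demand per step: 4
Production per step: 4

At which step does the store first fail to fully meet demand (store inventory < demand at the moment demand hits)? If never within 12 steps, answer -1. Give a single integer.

Step 1: demand=4,sold=4 ship[1->2]=1 ship[0->1]=1 prod=4 -> [10 3 5]
Step 2: demand=4,sold=4 ship[1->2]=1 ship[0->1]=1 prod=4 -> [13 3 2]
Step 3: demand=4,sold=2 ship[1->2]=1 ship[0->1]=1 prod=4 -> [16 3 1]
Step 4: demand=4,sold=1 ship[1->2]=1 ship[0->1]=1 prod=4 -> [19 3 1]
Step 5: demand=4,sold=1 ship[1->2]=1 ship[0->1]=1 prod=4 -> [22 3 1]
Step 6: demand=4,sold=1 ship[1->2]=1 ship[0->1]=1 prod=4 -> [25 3 1]
Step 7: demand=4,sold=1 ship[1->2]=1 ship[0->1]=1 prod=4 -> [28 3 1]
Step 8: demand=4,sold=1 ship[1->2]=1 ship[0->1]=1 prod=4 -> [31 3 1]
Step 9: demand=4,sold=1 ship[1->2]=1 ship[0->1]=1 prod=4 -> [34 3 1]
Step 10: demand=4,sold=1 ship[1->2]=1 ship[0->1]=1 prod=4 -> [37 3 1]
Step 11: demand=4,sold=1 ship[1->2]=1 ship[0->1]=1 prod=4 -> [40 3 1]
Step 12: demand=4,sold=1 ship[1->2]=1 ship[0->1]=1 prod=4 -> [43 3 1]
First stockout at step 3

3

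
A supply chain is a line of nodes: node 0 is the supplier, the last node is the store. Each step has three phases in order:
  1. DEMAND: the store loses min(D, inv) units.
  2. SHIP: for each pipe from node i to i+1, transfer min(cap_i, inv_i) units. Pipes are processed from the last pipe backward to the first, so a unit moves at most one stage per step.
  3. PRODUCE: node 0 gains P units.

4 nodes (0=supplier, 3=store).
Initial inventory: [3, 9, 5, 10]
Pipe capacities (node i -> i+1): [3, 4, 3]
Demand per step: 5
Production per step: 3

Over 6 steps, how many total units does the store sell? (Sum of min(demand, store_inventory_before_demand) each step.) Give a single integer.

Step 1: sold=5 (running total=5) -> [3 8 6 8]
Step 2: sold=5 (running total=10) -> [3 7 7 6]
Step 3: sold=5 (running total=15) -> [3 6 8 4]
Step 4: sold=4 (running total=19) -> [3 5 9 3]
Step 5: sold=3 (running total=22) -> [3 4 10 3]
Step 6: sold=3 (running total=25) -> [3 3 11 3]

Answer: 25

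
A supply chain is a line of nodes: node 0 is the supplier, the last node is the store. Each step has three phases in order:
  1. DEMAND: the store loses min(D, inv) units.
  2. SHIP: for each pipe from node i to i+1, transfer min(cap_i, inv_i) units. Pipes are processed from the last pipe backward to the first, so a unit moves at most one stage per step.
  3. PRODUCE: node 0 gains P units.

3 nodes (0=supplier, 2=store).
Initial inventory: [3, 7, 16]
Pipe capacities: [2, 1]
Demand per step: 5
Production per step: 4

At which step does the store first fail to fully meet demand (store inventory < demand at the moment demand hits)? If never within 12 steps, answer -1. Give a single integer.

Step 1: demand=5,sold=5 ship[1->2]=1 ship[0->1]=2 prod=4 -> [5 8 12]
Step 2: demand=5,sold=5 ship[1->2]=1 ship[0->1]=2 prod=4 -> [7 9 8]
Step 3: demand=5,sold=5 ship[1->2]=1 ship[0->1]=2 prod=4 -> [9 10 4]
Step 4: demand=5,sold=4 ship[1->2]=1 ship[0->1]=2 prod=4 -> [11 11 1]
Step 5: demand=5,sold=1 ship[1->2]=1 ship[0->1]=2 prod=4 -> [13 12 1]
Step 6: demand=5,sold=1 ship[1->2]=1 ship[0->1]=2 prod=4 -> [15 13 1]
Step 7: demand=5,sold=1 ship[1->2]=1 ship[0->1]=2 prod=4 -> [17 14 1]
Step 8: demand=5,sold=1 ship[1->2]=1 ship[0->1]=2 prod=4 -> [19 15 1]
Step 9: demand=5,sold=1 ship[1->2]=1 ship[0->1]=2 prod=4 -> [21 16 1]
Step 10: demand=5,sold=1 ship[1->2]=1 ship[0->1]=2 prod=4 -> [23 17 1]
Step 11: demand=5,sold=1 ship[1->2]=1 ship[0->1]=2 prod=4 -> [25 18 1]
Step 12: demand=5,sold=1 ship[1->2]=1 ship[0->1]=2 prod=4 -> [27 19 1]
First stockout at step 4

4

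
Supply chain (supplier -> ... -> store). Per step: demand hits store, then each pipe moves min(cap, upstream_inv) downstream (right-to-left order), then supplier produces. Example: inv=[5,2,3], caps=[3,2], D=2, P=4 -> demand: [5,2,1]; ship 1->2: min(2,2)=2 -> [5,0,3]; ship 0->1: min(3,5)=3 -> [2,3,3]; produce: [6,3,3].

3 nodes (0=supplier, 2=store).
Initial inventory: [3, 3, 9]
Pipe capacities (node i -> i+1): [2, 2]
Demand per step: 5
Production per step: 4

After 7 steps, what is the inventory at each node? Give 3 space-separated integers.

Step 1: demand=5,sold=5 ship[1->2]=2 ship[0->1]=2 prod=4 -> inv=[5 3 6]
Step 2: demand=5,sold=5 ship[1->2]=2 ship[0->1]=2 prod=4 -> inv=[7 3 3]
Step 3: demand=5,sold=3 ship[1->2]=2 ship[0->1]=2 prod=4 -> inv=[9 3 2]
Step 4: demand=5,sold=2 ship[1->2]=2 ship[0->1]=2 prod=4 -> inv=[11 3 2]
Step 5: demand=5,sold=2 ship[1->2]=2 ship[0->1]=2 prod=4 -> inv=[13 3 2]
Step 6: demand=5,sold=2 ship[1->2]=2 ship[0->1]=2 prod=4 -> inv=[15 3 2]
Step 7: demand=5,sold=2 ship[1->2]=2 ship[0->1]=2 prod=4 -> inv=[17 3 2]

17 3 2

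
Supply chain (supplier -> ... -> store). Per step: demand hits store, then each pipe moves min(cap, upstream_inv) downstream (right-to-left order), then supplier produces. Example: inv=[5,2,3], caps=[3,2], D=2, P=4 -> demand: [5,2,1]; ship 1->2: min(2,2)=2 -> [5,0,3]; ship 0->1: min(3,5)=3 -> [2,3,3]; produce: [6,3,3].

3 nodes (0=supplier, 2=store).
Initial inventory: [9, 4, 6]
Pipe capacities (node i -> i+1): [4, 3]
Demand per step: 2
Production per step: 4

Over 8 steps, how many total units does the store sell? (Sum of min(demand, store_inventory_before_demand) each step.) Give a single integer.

Answer: 16

Derivation:
Step 1: sold=2 (running total=2) -> [9 5 7]
Step 2: sold=2 (running total=4) -> [9 6 8]
Step 3: sold=2 (running total=6) -> [9 7 9]
Step 4: sold=2 (running total=8) -> [9 8 10]
Step 5: sold=2 (running total=10) -> [9 9 11]
Step 6: sold=2 (running total=12) -> [9 10 12]
Step 7: sold=2 (running total=14) -> [9 11 13]
Step 8: sold=2 (running total=16) -> [9 12 14]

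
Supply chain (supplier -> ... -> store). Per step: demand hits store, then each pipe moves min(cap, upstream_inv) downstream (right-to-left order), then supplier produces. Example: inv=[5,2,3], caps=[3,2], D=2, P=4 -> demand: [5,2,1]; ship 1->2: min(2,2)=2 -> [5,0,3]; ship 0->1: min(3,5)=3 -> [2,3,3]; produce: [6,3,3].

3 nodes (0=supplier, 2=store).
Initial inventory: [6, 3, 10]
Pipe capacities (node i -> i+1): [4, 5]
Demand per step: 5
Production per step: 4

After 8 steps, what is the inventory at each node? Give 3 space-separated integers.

Step 1: demand=5,sold=5 ship[1->2]=3 ship[0->1]=4 prod=4 -> inv=[6 4 8]
Step 2: demand=5,sold=5 ship[1->2]=4 ship[0->1]=4 prod=4 -> inv=[6 4 7]
Step 3: demand=5,sold=5 ship[1->2]=4 ship[0->1]=4 prod=4 -> inv=[6 4 6]
Step 4: demand=5,sold=5 ship[1->2]=4 ship[0->1]=4 prod=4 -> inv=[6 4 5]
Step 5: demand=5,sold=5 ship[1->2]=4 ship[0->1]=4 prod=4 -> inv=[6 4 4]
Step 6: demand=5,sold=4 ship[1->2]=4 ship[0->1]=4 prod=4 -> inv=[6 4 4]
Step 7: demand=5,sold=4 ship[1->2]=4 ship[0->1]=4 prod=4 -> inv=[6 4 4]
Step 8: demand=5,sold=4 ship[1->2]=4 ship[0->1]=4 prod=4 -> inv=[6 4 4]

6 4 4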